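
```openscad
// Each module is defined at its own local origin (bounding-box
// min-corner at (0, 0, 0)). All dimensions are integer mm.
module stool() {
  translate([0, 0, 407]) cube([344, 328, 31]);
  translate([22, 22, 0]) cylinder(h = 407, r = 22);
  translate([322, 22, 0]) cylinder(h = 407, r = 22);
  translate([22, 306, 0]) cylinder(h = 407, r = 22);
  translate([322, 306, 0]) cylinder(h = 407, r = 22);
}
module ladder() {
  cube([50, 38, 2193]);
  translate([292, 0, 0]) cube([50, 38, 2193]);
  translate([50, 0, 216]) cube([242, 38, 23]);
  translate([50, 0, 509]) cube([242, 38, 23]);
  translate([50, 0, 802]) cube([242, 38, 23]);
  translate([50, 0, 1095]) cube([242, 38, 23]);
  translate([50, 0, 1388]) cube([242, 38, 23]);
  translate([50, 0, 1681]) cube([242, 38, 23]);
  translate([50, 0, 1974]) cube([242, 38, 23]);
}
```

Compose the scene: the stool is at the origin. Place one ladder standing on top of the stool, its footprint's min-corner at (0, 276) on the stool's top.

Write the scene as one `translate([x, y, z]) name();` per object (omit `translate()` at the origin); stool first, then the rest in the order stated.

stool();
translate([0, 276, 438]) ladder();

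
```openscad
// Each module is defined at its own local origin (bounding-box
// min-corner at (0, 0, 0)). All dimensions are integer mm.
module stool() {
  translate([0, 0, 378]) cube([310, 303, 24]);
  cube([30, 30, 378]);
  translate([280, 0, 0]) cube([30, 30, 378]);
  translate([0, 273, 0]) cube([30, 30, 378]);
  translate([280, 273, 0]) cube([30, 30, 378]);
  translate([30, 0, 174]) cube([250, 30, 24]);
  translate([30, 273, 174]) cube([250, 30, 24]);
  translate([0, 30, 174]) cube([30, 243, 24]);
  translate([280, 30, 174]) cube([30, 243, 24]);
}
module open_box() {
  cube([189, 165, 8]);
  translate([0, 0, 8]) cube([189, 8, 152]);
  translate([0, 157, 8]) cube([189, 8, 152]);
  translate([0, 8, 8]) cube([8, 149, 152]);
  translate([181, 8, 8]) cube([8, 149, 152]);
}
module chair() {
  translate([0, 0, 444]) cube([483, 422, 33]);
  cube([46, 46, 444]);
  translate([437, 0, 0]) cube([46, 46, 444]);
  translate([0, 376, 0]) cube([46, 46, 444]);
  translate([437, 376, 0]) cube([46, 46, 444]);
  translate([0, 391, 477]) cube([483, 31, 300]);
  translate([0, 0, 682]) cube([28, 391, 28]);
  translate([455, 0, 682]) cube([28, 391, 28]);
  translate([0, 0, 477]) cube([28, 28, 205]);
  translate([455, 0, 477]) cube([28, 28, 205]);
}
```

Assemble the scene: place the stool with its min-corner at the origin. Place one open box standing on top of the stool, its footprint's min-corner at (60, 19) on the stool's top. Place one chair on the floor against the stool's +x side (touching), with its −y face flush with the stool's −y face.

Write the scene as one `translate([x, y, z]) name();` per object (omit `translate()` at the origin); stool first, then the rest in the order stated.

stool();
translate([60, 19, 402]) open_box();
translate([310, 0, 0]) chair();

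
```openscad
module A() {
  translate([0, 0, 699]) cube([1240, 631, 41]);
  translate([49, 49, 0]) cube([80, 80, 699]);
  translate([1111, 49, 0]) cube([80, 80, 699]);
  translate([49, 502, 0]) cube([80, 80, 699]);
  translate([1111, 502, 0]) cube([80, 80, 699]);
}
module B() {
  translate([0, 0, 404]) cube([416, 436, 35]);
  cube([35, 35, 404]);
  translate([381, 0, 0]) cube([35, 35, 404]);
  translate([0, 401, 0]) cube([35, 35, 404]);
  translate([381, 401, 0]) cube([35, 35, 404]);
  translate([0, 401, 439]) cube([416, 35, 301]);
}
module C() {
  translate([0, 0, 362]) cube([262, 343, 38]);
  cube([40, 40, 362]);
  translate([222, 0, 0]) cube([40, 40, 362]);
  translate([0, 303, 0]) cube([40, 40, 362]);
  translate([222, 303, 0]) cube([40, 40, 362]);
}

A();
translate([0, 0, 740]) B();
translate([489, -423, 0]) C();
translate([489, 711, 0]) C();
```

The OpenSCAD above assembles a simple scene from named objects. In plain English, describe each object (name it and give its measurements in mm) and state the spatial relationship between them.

A is a rectangular dining table. The top is 1240×631×41 mm with its upper surface at z = 740 mm. It stands on four 80×80 mm square legs, each inset 49 mm from the nearest pair of top edges, running from the floor to the underside of the top.

B is a chair: 416×436 mm seat, 35 mm thick, top at z = 439 mm, on four 35 mm square corner legs flush with the seat edges. A 35 mm thick backrest slab spans the full seat width, extending 301 mm above the seat top, its back face flush with the seat's +y edge.

C is a four-legged stool. The seat is 262×343 mm, 38 mm thick, top at z = 400 mm. It stands on four square legs, each 40×40 mm in cross-section, from z = 0 to the seat underside, each flush with a corner of the seat.

The chair is on top of the table. Two stools sit around the table at the −y, +y sides.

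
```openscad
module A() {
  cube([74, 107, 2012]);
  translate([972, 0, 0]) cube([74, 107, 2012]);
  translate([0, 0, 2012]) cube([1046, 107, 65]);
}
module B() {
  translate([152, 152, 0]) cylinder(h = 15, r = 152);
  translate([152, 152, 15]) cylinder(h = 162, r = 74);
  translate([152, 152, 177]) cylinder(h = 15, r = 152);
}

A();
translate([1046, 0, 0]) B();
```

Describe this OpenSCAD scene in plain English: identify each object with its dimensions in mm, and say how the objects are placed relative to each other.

A is a rectangular door frame: two vertical jambs of 74×107 mm section, 2012 mm tall, with a clear opening 898 mm wide between their inner faces. A header 65 mm tall and 107 mm deep lies on top of the jambs and spans the full outside width.

B is a spool: two coaxial disc flanges of radius 152 mm and thickness 15 mm, joined by a core cylinder of radius 74 mm and height 162 mm. The lower flange rests on z = 0 and the three cylinders share a vertical axis.

The spool is against the door frame's +x side, with their −y faces flush.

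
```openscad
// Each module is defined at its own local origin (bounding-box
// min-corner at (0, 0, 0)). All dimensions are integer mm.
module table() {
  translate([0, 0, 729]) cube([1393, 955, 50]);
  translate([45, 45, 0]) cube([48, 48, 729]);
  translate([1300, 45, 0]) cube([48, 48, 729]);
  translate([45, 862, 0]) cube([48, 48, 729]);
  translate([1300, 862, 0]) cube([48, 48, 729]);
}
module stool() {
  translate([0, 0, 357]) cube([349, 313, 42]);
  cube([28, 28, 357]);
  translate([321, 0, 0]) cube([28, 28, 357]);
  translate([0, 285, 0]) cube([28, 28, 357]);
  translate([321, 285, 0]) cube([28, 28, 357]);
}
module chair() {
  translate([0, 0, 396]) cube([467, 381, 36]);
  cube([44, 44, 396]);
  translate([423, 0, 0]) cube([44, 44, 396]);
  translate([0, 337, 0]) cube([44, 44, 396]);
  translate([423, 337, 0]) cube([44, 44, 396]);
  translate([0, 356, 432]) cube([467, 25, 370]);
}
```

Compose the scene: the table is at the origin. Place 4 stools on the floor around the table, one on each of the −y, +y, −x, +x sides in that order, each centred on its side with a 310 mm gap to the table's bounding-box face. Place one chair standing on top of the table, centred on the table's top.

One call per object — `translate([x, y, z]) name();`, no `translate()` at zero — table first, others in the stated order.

table();
translate([522, -623, 0]) stool();
translate([522, 1265, 0]) stool();
translate([-659, 321, 0]) stool();
translate([1703, 321, 0]) stool();
translate([463, 287, 779]) chair();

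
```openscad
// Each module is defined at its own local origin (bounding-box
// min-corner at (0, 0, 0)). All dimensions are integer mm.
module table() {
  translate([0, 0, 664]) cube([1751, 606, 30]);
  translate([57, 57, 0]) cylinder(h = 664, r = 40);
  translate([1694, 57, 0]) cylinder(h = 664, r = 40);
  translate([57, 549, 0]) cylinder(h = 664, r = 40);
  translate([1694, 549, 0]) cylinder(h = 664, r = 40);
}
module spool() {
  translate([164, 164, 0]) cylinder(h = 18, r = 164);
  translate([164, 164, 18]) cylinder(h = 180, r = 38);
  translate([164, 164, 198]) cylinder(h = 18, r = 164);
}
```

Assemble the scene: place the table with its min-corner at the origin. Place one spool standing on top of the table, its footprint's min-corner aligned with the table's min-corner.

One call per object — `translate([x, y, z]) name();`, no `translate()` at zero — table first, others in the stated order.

table();
translate([0, 0, 694]) spool();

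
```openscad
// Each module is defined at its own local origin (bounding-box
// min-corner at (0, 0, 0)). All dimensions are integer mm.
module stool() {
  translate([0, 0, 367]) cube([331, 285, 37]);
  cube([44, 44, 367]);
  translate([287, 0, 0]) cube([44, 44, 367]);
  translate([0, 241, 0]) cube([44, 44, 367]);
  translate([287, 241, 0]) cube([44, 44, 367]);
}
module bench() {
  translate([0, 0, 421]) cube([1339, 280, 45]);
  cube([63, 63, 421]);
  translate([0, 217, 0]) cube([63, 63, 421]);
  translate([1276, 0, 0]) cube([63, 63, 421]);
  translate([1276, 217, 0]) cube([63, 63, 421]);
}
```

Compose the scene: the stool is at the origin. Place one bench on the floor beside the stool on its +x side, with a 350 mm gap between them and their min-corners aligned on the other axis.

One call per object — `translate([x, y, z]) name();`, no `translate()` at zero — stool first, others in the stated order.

stool();
translate([681, 0, 0]) bench();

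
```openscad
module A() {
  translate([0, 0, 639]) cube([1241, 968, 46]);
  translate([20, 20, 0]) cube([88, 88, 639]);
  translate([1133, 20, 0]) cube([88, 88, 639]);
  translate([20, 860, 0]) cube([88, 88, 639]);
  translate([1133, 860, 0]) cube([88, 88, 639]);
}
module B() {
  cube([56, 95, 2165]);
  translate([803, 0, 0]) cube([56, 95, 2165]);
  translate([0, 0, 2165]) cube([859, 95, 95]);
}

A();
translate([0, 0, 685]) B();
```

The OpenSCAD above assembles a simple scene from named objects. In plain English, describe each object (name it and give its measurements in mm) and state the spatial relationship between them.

A is a table: top 1241 mm (x) × 968 mm (y), 46 mm thick, upper face at z = 685 mm, on four 88×88 mm square legs, each inset 20 mm from the nearest pair of top edges, running from z = 0 to the bottom of the top.

B is a rectangular door frame: two vertical jambs of 56×95 mm section, 2165 mm tall, with a clear opening 747 mm wide between their inner faces. A header 95 mm tall and 95 mm deep lies on top of the jambs and spans the full outside width.

The door frame is on top of the table.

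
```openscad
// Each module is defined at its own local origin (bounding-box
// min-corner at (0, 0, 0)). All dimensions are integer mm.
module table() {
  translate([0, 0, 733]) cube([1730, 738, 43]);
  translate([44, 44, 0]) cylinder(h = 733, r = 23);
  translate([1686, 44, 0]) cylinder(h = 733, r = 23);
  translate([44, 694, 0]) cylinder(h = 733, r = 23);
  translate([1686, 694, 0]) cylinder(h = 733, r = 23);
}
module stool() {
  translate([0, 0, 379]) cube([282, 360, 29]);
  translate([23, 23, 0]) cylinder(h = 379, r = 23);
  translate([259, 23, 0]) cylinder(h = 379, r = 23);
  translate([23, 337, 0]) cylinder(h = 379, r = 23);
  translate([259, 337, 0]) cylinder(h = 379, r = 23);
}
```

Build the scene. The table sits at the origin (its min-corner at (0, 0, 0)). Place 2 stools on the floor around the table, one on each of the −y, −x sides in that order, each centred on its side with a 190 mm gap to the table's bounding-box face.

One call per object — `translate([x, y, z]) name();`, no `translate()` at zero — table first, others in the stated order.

table();
translate([724, -550, 0]) stool();
translate([-472, 189, 0]) stool();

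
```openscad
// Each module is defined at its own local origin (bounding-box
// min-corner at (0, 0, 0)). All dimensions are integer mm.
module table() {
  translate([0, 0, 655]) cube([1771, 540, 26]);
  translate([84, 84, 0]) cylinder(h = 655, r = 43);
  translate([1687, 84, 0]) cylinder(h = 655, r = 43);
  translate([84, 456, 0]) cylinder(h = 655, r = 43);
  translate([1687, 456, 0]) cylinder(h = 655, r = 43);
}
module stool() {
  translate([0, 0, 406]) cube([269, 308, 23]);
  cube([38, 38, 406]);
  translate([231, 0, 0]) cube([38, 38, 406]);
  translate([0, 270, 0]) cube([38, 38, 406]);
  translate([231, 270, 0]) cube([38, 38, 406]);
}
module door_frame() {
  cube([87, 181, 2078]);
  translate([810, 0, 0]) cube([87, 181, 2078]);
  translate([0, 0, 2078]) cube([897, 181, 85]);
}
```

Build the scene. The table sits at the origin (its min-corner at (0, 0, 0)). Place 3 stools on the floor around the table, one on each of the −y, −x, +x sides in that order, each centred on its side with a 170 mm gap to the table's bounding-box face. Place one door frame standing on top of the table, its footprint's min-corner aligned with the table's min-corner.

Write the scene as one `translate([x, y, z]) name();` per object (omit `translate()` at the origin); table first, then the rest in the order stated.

table();
translate([751, -478, 0]) stool();
translate([-439, 116, 0]) stool();
translate([1941, 116, 0]) stool();
translate([0, 0, 681]) door_frame();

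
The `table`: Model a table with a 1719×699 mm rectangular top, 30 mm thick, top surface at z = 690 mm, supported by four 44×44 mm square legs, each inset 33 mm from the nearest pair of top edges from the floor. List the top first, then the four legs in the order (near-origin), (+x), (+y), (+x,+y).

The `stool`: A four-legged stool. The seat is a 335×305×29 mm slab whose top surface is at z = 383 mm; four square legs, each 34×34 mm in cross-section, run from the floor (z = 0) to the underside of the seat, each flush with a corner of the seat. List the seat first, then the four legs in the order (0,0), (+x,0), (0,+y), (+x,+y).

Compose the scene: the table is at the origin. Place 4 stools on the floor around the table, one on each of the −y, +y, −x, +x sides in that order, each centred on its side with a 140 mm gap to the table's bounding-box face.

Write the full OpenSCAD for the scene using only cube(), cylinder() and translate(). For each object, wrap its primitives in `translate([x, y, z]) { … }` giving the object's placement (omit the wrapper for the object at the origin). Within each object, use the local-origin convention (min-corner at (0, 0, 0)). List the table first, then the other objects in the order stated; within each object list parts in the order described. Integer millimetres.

translate([0, 0, 660]) cube([1719, 699, 30]);
translate([33, 33, 0]) cube([44, 44, 660]);
translate([1642, 33, 0]) cube([44, 44, 660]);
translate([33, 622, 0]) cube([44, 44, 660]);
translate([1642, 622, 0]) cube([44, 44, 660]);
translate([692, -445, 0]) {
  translate([0, 0, 354]) cube([335, 305, 29]);
  cube([34, 34, 354]);
  translate([301, 0, 0]) cube([34, 34, 354]);
  translate([0, 271, 0]) cube([34, 34, 354]);
  translate([301, 271, 0]) cube([34, 34, 354]);
}
translate([692, 839, 0]) {
  translate([0, 0, 354]) cube([335, 305, 29]);
  cube([34, 34, 354]);
  translate([301, 0, 0]) cube([34, 34, 354]);
  translate([0, 271, 0]) cube([34, 34, 354]);
  translate([301, 271, 0]) cube([34, 34, 354]);
}
translate([-475, 197, 0]) {
  translate([0, 0, 354]) cube([335, 305, 29]);
  cube([34, 34, 354]);
  translate([301, 0, 0]) cube([34, 34, 354]);
  translate([0, 271, 0]) cube([34, 34, 354]);
  translate([301, 271, 0]) cube([34, 34, 354]);
}
translate([1859, 197, 0]) {
  translate([0, 0, 354]) cube([335, 305, 29]);
  cube([34, 34, 354]);
  translate([301, 0, 0]) cube([34, 34, 354]);
  translate([0, 271, 0]) cube([34, 34, 354]);
  translate([301, 271, 0]) cube([34, 34, 354]);
}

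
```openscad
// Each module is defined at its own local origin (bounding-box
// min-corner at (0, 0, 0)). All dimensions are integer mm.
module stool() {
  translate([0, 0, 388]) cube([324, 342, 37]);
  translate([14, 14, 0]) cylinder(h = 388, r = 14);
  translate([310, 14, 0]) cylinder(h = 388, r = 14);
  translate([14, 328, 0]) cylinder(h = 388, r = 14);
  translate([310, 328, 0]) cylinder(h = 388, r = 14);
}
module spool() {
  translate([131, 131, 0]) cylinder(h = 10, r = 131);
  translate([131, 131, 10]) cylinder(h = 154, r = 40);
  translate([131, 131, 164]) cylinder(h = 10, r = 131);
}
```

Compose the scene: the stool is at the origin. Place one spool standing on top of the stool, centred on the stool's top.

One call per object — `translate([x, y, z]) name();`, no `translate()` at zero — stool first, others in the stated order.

stool();
translate([31, 40, 425]) spool();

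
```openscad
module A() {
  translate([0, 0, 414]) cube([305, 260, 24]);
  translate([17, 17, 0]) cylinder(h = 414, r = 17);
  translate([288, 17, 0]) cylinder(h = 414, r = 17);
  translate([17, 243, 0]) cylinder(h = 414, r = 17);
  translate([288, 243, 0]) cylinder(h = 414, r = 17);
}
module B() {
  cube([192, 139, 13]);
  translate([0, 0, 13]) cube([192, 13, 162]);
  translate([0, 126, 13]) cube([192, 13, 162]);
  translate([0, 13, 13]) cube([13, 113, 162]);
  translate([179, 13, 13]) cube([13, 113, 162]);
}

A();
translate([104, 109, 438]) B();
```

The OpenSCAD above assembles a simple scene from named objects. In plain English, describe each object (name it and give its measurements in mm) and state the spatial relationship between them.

A is a four-legged stool. The seat is 305×260 mm, 24 mm thick, top at z = 438 mm. It stands on four round legs, each 34 mm in diameter, from z = 0 to the seat underside, each leg's axis is inset half a diameter from the nearest pair of seat edges (so the leg's bounding box is flush with the corner).

B is an open storage box with external size 192×139×175 mm and wall thickness 13 mm (the base is also 13 mm thick). The base covers the whole footprint; the four walls stand on the base, with the y-facing walls full-width and the x-facing walls fitting between their inner faces.

The open box is on top of the stool.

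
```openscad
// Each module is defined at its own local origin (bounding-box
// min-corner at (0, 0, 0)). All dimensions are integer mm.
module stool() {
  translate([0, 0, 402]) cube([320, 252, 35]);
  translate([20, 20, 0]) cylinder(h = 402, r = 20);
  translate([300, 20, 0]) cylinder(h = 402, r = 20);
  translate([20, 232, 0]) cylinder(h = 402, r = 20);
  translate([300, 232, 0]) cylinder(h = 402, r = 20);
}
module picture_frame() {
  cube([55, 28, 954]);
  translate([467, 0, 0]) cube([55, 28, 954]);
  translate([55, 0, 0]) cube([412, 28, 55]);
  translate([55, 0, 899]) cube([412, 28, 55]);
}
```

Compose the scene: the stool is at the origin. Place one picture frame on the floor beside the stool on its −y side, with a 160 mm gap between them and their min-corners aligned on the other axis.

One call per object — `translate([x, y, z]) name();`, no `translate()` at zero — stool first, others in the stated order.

stool();
translate([0, -188, 0]) picture_frame();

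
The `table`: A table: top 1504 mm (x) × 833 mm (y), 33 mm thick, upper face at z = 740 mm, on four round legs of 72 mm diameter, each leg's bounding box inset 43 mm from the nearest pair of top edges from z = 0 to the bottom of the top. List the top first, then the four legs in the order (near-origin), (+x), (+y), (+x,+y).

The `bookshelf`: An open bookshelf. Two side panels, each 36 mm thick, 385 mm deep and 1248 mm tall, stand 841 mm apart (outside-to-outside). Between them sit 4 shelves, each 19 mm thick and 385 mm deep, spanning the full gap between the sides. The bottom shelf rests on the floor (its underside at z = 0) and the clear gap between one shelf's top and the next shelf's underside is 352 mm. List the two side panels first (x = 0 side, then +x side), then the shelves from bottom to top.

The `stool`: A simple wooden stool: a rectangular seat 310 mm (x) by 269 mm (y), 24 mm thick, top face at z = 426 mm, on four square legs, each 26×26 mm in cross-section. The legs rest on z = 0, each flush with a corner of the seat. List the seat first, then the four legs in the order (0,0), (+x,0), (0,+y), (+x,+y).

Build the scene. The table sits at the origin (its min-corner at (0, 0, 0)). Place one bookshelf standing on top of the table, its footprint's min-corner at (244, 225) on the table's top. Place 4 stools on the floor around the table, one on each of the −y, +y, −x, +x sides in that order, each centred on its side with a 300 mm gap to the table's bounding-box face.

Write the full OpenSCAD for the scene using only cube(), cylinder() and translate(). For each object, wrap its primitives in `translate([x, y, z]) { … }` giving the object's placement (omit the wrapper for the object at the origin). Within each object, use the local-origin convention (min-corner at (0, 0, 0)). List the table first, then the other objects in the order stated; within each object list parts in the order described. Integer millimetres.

translate([0, 0, 707]) cube([1504, 833, 33]);
translate([79, 79, 0]) cylinder(h = 707, r = 36);
translate([1425, 79, 0]) cylinder(h = 707, r = 36);
translate([79, 754, 0]) cylinder(h = 707, r = 36);
translate([1425, 754, 0]) cylinder(h = 707, r = 36);
translate([244, 225, 740]) {
  cube([36, 385, 1248]);
  translate([805, 0, 0]) cube([36, 385, 1248]);
  translate([36, 0, 0]) cube([769, 385, 19]);
  translate([36, 0, 371]) cube([769, 385, 19]);
  translate([36, 0, 742]) cube([769, 385, 19]);
  translate([36, 0, 1113]) cube([769, 385, 19]);
}
translate([597, -569, 0]) {
  translate([0, 0, 402]) cube([310, 269, 24]);
  cube([26, 26, 402]);
  translate([284, 0, 0]) cube([26, 26, 402]);
  translate([0, 243, 0]) cube([26, 26, 402]);
  translate([284, 243, 0]) cube([26, 26, 402]);
}
translate([597, 1133, 0]) {
  translate([0, 0, 402]) cube([310, 269, 24]);
  cube([26, 26, 402]);
  translate([284, 0, 0]) cube([26, 26, 402]);
  translate([0, 243, 0]) cube([26, 26, 402]);
  translate([284, 243, 0]) cube([26, 26, 402]);
}
translate([-610, 282, 0]) {
  translate([0, 0, 402]) cube([310, 269, 24]);
  cube([26, 26, 402]);
  translate([284, 0, 0]) cube([26, 26, 402]);
  translate([0, 243, 0]) cube([26, 26, 402]);
  translate([284, 243, 0]) cube([26, 26, 402]);
}
translate([1804, 282, 0]) {
  translate([0, 0, 402]) cube([310, 269, 24]);
  cube([26, 26, 402]);
  translate([284, 0, 0]) cube([26, 26, 402]);
  translate([0, 243, 0]) cube([26, 26, 402]);
  translate([284, 243, 0]) cube([26, 26, 402]);
}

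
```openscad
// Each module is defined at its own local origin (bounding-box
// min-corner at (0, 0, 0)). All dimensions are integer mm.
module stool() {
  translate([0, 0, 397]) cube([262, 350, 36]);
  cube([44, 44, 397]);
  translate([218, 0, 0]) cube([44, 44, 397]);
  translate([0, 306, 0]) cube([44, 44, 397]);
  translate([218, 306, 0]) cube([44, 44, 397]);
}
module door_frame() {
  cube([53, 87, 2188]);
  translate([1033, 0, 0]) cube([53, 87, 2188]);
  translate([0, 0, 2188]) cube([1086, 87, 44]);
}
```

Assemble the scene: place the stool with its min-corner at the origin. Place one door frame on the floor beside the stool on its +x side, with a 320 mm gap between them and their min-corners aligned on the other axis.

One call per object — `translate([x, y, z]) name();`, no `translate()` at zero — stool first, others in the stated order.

stool();
translate([582, 0, 0]) door_frame();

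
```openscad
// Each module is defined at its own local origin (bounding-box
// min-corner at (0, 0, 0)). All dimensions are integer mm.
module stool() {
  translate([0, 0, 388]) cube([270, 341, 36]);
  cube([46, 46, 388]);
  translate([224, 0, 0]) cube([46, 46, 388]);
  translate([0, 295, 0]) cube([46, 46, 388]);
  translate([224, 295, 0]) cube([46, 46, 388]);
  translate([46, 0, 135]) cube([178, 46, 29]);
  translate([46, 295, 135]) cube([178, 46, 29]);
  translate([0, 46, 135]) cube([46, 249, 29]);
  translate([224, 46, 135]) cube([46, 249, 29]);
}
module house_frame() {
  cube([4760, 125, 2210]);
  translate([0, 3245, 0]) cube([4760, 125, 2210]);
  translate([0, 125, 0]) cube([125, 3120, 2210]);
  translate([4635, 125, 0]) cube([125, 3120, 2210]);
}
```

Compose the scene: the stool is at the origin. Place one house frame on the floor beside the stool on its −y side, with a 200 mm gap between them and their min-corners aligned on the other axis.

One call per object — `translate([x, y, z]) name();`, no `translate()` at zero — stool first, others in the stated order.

stool();
translate([0, -3570, 0]) house_frame();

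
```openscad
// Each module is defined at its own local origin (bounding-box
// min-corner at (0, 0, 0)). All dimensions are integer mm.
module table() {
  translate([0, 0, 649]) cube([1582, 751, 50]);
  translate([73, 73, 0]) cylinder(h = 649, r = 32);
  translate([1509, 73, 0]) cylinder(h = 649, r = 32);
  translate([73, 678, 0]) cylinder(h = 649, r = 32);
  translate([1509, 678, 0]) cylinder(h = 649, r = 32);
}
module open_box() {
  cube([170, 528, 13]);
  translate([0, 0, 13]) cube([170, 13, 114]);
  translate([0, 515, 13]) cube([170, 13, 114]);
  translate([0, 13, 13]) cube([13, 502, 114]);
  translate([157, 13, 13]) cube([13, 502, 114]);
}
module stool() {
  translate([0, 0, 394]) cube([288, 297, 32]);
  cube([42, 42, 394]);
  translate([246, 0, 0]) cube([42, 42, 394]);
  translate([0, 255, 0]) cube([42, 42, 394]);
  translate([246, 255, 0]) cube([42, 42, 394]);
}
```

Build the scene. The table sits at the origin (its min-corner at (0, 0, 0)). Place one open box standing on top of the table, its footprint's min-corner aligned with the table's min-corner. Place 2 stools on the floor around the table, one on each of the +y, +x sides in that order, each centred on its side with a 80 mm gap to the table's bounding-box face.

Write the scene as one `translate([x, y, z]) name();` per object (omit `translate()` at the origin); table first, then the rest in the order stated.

table();
translate([0, 0, 699]) open_box();
translate([647, 831, 0]) stool();
translate([1662, 227, 0]) stool();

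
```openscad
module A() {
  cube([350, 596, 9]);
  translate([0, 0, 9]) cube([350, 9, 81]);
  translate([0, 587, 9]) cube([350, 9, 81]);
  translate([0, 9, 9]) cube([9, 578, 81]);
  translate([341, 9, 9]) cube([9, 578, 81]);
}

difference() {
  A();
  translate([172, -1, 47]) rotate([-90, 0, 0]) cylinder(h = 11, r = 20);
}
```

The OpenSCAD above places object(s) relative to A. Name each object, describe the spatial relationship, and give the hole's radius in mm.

The subtracted cylinder has r = 20 mm.

A is an open box. The open box has a circular hole through its front wall. The hole's radius is 20 mm.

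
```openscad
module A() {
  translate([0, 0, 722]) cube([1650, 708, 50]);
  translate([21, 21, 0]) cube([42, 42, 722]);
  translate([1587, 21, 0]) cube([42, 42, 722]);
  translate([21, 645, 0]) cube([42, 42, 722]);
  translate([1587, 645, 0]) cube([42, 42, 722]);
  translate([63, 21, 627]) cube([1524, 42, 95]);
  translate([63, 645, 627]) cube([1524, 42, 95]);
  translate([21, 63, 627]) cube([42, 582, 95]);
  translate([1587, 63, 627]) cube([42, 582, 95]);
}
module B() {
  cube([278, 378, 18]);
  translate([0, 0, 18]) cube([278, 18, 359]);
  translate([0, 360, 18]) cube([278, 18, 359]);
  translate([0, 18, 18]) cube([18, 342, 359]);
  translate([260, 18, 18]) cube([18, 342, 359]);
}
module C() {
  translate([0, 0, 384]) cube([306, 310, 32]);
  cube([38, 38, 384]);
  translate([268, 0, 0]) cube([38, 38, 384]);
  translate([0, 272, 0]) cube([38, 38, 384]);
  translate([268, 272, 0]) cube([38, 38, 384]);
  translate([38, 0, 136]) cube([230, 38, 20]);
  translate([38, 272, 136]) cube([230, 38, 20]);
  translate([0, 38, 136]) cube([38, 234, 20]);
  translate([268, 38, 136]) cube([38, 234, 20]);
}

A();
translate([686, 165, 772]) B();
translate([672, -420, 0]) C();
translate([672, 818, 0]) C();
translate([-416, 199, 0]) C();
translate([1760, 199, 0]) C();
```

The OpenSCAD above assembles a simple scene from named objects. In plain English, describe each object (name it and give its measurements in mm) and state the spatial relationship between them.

A is a table: top 1650 mm (x) × 708 mm (y), 50 mm thick, upper face at z = 772 mm, on four 42×42 mm square legs, each inset 21 mm from the nearest pair of top edges, running from z = 0 to the bottom of the top. Four apron rails, 42 mm thick and 95 mm tall, run between adjacent legs with their top edges flush with the underside of the top and their outer faces flush with the legs' outer faces.

B is an open-topped rectangular box: outside dimensions 278×378×377 mm, with a uniform wall and base thickness of 18 mm. The base is a full 278×378 slab on the floor; four walls sit on top of the base. The front and back walls (the −y and +y sides) span the full width; the two side walls fit between them.

C is a four-legged stool. The seat is a 306×310×32 mm slab whose top surface is at z = 416 mm; four square legs, each 38×38 mm in cross-section, run from the floor (z = 0) to the underside of the seat, each flush with a corner of the seat. Four stretchers, 38 mm wide and 20 mm tall, connect adjacent legs with their undersides at z = 136 mm, each running between the inner faces of the legs it joins and aligned with the legs' outer faces on the other axis.

The open box is on top of the table, centred. Four stools sit around the table at the −y, +y, −x, +x sides.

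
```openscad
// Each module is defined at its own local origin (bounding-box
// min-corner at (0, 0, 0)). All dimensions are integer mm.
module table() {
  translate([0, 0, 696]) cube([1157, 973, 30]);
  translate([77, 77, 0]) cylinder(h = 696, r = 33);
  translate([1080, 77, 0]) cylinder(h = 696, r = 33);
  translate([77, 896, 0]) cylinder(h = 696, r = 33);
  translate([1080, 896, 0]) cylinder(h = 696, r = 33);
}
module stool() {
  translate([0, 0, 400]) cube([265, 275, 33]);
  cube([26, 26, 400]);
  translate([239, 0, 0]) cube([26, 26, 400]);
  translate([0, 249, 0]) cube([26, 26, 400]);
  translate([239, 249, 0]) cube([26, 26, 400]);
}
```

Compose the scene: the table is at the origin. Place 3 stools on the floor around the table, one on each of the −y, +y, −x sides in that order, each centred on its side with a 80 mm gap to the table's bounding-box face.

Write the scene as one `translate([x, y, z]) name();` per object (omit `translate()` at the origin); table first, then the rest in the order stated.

table();
translate([446, -355, 0]) stool();
translate([446, 1053, 0]) stool();
translate([-345, 349, 0]) stool();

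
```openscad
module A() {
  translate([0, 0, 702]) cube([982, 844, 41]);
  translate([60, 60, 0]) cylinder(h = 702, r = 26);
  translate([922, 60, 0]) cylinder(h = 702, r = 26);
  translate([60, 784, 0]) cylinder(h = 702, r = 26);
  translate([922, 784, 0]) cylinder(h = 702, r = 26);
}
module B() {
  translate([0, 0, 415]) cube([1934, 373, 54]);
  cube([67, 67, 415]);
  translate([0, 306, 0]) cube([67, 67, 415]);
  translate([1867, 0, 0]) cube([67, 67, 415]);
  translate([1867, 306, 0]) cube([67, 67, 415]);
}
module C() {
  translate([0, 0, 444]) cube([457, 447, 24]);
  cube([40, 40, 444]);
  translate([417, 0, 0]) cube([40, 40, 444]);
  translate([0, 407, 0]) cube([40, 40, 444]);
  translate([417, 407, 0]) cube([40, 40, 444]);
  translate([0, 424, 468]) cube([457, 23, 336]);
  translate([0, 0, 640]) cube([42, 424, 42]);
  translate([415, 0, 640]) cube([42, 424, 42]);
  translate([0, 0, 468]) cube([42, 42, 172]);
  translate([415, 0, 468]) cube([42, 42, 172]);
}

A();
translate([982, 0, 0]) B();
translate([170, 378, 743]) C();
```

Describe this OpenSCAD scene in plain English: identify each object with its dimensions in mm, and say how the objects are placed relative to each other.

A is a table: top 982 mm (x) × 844 mm (y), 41 mm thick, upper face at z = 743 mm, on four round legs of 52 mm diameter, each leg's bounding box inset 34 mm from the nearest pair of top edges, running from z = 0 to the bottom of the top.

B is a bench: a 1934×373 mm seat slab, 54 mm thick, top at z = 469 mm, on four 67×67 mm square legs flush with the seat corners and standing on z = 0.

C is a chair. The seat is a 457×447×24 mm slab with its top at z = 468 mm, on four 40×40 mm corner legs (flush with the seat edges, standing on z = 0). A flat backrest 23 mm thick, 336 mm tall, spans the full seat width and rises from the seat top along its +y edge, rear face flush with the rear of the seat. Two armrests of 42×42 mm section run along each side from the seat's front edge to the front of the backrest, top faces 214 mm above the seat top and outer faces flush with the seat's x-edges; a 42×42 mm post under the front of each armrest stands on the seat at the front corner.

The bench is against the table's +x side, with their −y faces flush. The chair is on top of the table.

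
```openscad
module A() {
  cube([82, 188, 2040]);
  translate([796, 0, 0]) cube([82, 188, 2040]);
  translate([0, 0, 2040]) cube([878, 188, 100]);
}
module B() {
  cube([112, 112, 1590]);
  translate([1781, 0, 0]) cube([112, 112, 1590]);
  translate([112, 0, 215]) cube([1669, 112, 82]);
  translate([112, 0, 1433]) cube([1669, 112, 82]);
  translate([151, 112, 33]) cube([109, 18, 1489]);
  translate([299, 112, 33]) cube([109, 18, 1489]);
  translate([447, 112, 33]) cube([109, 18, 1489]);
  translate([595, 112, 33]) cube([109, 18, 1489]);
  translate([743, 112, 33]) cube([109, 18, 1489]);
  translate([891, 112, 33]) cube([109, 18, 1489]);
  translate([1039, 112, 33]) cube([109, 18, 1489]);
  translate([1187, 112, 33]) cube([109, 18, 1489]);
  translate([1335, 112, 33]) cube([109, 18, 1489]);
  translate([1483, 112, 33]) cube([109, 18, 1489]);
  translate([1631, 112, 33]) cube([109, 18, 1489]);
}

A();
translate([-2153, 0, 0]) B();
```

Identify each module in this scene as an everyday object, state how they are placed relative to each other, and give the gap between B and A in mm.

A is a door frame. B is a fence section. The fence section is on the floor beside the door frame on its −x side. The gap between the fence section and the door frame is 260 mm.

The fence section's nearest face is 260 mm from the door frame's −x face.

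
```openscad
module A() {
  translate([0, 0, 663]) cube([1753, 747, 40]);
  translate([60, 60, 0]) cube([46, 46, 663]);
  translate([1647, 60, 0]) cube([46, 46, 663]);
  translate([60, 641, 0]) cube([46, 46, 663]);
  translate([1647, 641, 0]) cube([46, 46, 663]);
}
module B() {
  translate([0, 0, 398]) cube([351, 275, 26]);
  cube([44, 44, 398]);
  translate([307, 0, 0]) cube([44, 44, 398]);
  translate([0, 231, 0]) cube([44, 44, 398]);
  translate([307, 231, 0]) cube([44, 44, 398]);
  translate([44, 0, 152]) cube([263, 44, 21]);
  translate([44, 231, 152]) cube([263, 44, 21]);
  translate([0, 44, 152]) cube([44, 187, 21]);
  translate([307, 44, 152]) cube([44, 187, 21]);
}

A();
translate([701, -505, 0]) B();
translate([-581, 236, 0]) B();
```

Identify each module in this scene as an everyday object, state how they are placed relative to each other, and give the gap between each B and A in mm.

Each stool's nearest face is 230 mm from the table's bounding box.

A is a table. B is a stool. Two stools sit around the table at the −y, −x sides. The gap between each stool and the table is 230 mm.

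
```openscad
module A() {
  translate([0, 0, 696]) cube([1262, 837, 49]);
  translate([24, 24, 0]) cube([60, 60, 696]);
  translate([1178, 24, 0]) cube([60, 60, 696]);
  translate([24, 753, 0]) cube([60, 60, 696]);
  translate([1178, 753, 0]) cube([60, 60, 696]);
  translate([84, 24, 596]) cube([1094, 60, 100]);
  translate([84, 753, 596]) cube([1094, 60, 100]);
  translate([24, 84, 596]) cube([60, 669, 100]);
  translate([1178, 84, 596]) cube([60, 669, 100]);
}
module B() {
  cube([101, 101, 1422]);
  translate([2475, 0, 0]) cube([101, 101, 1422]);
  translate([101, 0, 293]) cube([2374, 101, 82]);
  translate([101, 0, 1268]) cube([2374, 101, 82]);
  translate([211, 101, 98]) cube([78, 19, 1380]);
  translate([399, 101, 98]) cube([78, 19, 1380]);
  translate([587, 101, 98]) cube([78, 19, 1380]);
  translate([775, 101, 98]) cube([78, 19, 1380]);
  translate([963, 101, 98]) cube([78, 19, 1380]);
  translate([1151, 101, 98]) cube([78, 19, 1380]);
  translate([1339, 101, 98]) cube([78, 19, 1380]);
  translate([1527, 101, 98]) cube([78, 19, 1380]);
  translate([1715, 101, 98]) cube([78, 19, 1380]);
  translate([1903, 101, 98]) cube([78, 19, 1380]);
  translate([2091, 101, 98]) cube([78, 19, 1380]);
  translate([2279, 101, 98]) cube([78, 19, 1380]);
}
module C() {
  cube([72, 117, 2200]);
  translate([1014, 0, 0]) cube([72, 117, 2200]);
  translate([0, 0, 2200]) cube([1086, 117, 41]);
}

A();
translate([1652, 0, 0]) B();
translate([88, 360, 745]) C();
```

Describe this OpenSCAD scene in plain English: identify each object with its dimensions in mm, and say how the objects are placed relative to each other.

A is a rectangular dining table. The top is 1262×837×49 mm with its upper surface at z = 745 mm. It stands on four 60×60 mm square legs, each inset 24 mm from the nearest pair of top edges, running from the floor to the underside of the top. Four apron rails, 60 mm thick and 100 mm tall, run between adjacent legs with their top edges flush with the underside of the top and their outer faces flush with the legs' outer faces.

B is a fence section. Two 101×101 mm posts, 1422 mm tall, stand on the floor with a clear span of 2374 mm between their inner faces. Two horizontal rails of 101×82 mm section span the gap between the posts with their undersides at z = 293 mm and z = 1268 mm, flush with the posts' −y face. 12 pickets, each 78 mm wide, 19 mm thick and 1380 mm tall, are fixed to the +y face of the rails with their bottoms at z = 98 mm, evenly spaced across the span with equal gaps (rounded down to the nearest mm) at the −x end and between each pair — any rounding remainder accumulates at the +x end.

C is a door frame. The clear opening is 942 mm wide and 2200 mm high. Two 72 mm wide jambs, 117 mm deep, stand either side of the opening from the floor to the top of the opening. A 41 mm thick head sits across the top of both jambs, spanning the full outside width of the frame.

The fence section is on the floor beside the table on its +x side. The door frame is on top of the table, centred.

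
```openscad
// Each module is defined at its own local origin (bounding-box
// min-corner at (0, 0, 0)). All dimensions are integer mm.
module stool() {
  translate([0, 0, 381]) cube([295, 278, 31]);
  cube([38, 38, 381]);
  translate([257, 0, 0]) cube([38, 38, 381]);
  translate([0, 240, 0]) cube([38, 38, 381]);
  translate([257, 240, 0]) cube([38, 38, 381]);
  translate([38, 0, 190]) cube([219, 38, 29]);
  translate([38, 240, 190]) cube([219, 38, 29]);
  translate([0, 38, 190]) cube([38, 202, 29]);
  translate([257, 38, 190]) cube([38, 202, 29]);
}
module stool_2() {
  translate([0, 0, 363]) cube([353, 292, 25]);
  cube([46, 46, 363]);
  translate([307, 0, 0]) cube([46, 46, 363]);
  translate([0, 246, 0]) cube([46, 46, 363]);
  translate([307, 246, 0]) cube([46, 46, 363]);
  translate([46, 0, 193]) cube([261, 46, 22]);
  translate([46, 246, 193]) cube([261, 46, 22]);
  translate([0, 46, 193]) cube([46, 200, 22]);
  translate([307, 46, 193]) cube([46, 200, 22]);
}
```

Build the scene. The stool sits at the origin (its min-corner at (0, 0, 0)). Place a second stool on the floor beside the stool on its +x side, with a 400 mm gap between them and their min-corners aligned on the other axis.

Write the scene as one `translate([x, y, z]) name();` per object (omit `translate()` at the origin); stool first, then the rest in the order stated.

stool();
translate([695, 0, 0]) stool_2();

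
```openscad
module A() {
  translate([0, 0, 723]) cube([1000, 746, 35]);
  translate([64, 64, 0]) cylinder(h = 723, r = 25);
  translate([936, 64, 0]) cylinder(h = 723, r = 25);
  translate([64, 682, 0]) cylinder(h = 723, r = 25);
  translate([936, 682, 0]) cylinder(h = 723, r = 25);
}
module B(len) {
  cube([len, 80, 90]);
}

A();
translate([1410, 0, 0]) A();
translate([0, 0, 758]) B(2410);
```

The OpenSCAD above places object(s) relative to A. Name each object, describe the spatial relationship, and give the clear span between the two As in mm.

Second table starts at x = 1410; first ends at x = 1000; clear span = 1410 − 1000 = 410 mm.

A is a table. B is a beam. A beam spans the tops of two tables. The clear span between the two tables is 410 mm.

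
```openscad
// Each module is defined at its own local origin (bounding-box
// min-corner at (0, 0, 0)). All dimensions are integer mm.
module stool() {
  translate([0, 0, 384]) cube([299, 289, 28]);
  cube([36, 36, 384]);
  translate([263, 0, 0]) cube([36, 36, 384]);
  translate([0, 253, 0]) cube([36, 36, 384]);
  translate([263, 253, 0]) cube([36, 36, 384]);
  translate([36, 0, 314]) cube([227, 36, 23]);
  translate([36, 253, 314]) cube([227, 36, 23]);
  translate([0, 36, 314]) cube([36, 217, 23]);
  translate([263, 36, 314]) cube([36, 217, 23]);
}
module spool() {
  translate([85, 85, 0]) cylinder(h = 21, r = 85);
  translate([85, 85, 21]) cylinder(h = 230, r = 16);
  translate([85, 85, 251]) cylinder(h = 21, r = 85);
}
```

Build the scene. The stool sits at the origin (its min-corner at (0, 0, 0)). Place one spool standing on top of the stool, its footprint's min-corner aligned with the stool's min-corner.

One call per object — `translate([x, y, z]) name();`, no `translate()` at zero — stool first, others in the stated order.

stool();
translate([0, 0, 412]) spool();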